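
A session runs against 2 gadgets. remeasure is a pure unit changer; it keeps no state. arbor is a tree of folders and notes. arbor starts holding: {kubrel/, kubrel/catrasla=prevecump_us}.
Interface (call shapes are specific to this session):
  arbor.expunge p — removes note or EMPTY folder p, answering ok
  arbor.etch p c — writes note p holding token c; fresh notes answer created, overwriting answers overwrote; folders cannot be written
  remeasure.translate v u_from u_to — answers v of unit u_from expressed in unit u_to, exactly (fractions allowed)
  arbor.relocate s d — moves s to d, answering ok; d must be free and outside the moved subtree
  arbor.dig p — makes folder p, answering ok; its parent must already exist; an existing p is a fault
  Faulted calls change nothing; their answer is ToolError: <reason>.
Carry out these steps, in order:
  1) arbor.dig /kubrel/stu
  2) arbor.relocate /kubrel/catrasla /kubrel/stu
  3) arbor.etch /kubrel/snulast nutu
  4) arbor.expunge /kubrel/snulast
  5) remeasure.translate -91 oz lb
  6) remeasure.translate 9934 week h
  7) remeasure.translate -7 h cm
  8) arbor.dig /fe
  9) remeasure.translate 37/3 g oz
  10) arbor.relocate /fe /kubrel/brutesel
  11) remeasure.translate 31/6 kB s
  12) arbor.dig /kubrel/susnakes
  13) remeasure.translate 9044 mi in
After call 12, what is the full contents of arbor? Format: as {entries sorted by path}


·→ arbor.dig(p=/kubrel/stu)
·← ok
·→ arbor.relocate(s=/kubrel/catrasla, d=/kubrel/stu)
·← ToolError: exists
·→ arbor.etch(p=/kubrel/snulast, c=nutu)
·← created
·→ arbor.expunge(p=/kubrel/snulast)
·← ok
·→ remeasure.translate(v=-91, u_from=oz, u_to=lb)
·← -91/16
·→ remeasure.translate(v=9934, u_from=week, u_to=h)
·← 1668912
·→ remeasure.translate(v=-7, u_from=h, u_to=cm)
·← ToolError: incompatible units
·→ arbor.dig(p=/fe)
·← ok
·→ remeasure.translate(v=37/3, u_from=g, u_to=oz)
·← 59200000/136077711
·→ arbor.relocate(s=/fe, d=/kubrel/brutesel)
·← ok
·→ remeasure.translate(v=31/6, u_from=kB, u_to=s)
·← ToolError: incompatible units
·→ arbor.dig(p=/kubrel/susnakes)
·← ok
·→ remeasure.translate(v=9044, u_from=mi, u_to=in)
·← 573027840

Answer: {kubrel/, kubrel/brutesel/, kubrel/catrasla=prevecump_us, kubrel/stu/, kubrel/susnakes/}


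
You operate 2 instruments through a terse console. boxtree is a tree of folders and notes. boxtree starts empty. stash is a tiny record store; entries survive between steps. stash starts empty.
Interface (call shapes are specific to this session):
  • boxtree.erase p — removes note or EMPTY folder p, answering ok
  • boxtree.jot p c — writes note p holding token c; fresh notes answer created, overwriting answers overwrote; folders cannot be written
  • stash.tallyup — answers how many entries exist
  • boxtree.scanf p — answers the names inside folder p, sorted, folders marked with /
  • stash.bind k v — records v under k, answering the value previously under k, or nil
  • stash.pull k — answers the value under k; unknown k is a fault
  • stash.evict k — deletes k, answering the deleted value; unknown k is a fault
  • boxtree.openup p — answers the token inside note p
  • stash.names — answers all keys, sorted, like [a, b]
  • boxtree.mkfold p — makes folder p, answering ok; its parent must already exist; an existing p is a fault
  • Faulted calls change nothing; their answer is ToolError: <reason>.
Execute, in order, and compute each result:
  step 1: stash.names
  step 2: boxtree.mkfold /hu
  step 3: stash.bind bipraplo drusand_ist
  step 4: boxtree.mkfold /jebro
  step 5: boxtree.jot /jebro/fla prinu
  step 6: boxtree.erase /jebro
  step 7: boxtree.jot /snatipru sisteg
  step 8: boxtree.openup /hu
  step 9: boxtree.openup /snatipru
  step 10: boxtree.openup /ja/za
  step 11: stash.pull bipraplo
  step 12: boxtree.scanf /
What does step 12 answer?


Answer: [hu/, jebro/, snatipru]

Derivation:
→ stash.names()
← []
→ boxtree.mkfold(/hu)
← ok
→ stash.bind(bipraplo, drusand_ist)
← nil
→ boxtree.mkfold(/jebro)
← ok
→ boxtree.jot(/jebro/fla, prinu)
← created
→ boxtree.erase(/jebro)
← ToolError: not empty
→ boxtree.jot(/snatipru, sisteg)
← created
→ boxtree.openup(/hu)
← ToolError: is a directory
→ boxtree.openup(/snatipru)
← sisteg
→ boxtree.openup(/ja/za)
← ToolError: not found
→ stash.pull(bipraplo)
← drusand_ist
→ boxtree.scanf(/)
← [hu/, jebro/, snatipru]


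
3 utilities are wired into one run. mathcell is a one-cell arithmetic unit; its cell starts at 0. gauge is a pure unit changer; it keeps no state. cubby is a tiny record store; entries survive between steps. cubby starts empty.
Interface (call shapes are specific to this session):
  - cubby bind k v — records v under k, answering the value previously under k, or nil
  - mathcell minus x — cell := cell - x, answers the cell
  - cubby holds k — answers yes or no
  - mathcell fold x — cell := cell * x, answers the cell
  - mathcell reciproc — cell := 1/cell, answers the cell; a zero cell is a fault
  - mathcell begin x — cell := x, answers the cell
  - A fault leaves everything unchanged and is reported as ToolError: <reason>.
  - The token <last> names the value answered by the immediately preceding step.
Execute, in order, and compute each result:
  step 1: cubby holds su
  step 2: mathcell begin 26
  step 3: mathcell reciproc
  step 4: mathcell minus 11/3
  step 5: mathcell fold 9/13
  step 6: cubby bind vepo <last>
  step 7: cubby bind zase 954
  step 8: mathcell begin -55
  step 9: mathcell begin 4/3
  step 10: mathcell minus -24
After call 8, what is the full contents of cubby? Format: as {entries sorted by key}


Answer: {vepo=-849/338, zase=954}

Derivation:
~$ cubby holds su
  no
~$ mathcell begin 26
  26
~$ mathcell reciproc
  1/26
~$ mathcell minus 11/3
  -283/78
~$ mathcell fold 9/13
  -849/338
~$ cubby bind vepo <last>
  nil
~$ cubby bind zase 954
  nil
~$ mathcell begin -55
  -55
~$ mathcell begin 4/3
  4/3
~$ mathcell minus -24
  76/3


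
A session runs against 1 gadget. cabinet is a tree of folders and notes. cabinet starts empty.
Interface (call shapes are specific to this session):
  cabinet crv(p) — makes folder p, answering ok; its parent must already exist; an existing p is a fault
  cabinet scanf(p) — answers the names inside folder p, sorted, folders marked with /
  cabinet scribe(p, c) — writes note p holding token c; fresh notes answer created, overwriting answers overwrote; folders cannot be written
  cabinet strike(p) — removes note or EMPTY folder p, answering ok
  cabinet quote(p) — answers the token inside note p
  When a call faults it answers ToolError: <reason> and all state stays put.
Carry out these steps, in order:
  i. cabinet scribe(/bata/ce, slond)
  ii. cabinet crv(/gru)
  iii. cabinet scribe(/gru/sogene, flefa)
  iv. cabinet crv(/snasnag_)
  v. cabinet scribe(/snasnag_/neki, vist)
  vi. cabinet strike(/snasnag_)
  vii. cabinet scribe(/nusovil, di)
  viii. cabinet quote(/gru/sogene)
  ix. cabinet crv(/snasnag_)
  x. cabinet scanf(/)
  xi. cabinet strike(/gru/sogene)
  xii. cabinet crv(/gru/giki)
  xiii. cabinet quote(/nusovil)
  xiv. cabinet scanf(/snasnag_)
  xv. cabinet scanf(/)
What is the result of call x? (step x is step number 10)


Answer: [gru/, nusovil, snasnag_/]

Derivation:
CALL cabinet scribe[p=/bata/ce; c=slond]
RET  ToolError: no parent
CALL cabinet crv[p=/gru]
RET  ok
CALL cabinet scribe[p=/gru/sogene; c=flefa]
RET  created
CALL cabinet crv[p=/snasnag_]
RET  ok
CALL cabinet scribe[p=/snasnag_/neki; c=vist]
RET  created
CALL cabinet strike[p=/snasnag_]
RET  ToolError: not empty
CALL cabinet scribe[p=/nusovil; c=di]
RET  created
CALL cabinet quote[p=/gru/sogene]
RET  flefa
CALL cabinet crv[p=/snasnag_]
RET  ToolError: exists
CALL cabinet scanf[p=/]
RET  [gru/, nusovil, snasnag_/]
CALL cabinet strike[p=/gru/sogene]
RET  ok
CALL cabinet crv[p=/gru/giki]
RET  ok
CALL cabinet quote[p=/nusovil]
RET  di
CALL cabinet scanf[p=/snasnag_]
RET  [neki]
CALL cabinet scanf[p=/]
RET  [gru/, nusovil, snasnag_/]


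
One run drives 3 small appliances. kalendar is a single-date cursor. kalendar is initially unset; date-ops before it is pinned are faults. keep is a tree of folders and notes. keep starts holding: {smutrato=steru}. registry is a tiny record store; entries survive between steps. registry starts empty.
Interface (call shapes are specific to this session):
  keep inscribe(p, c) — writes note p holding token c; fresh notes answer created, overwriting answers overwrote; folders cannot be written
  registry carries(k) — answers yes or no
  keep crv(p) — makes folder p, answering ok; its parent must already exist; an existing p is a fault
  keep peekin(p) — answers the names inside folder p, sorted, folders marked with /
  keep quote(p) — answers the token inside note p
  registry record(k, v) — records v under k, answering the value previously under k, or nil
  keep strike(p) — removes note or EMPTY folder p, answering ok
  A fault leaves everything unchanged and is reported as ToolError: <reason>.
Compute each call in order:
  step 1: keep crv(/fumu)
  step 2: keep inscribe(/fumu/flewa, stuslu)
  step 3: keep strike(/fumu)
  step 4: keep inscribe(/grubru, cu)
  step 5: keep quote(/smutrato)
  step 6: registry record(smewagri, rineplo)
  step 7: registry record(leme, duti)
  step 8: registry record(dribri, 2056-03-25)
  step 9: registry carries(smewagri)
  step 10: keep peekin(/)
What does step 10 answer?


Answer: [fumu/, grubru, smutrato]

Derivation:
# 1. keep crv(/fumu) -> ok
# 2. keep inscribe(/fumu/flewa, stuslu) -> created
# 3. keep strike(/fumu) -> ToolError: not empty
# 4. keep inscribe(/grubru, cu) -> created
# 5. keep quote(/smutrato) -> steru
# 6. registry record(smewagri, rineplo) -> nil
# 7. registry record(leme, duti) -> nil
# 8. registry record(dribri, 2056-03-25) -> nil
# 9. registry carries(smewagri) -> yes
# 10. keep peekin(/) -> [fumu/, grubru, smutrato]


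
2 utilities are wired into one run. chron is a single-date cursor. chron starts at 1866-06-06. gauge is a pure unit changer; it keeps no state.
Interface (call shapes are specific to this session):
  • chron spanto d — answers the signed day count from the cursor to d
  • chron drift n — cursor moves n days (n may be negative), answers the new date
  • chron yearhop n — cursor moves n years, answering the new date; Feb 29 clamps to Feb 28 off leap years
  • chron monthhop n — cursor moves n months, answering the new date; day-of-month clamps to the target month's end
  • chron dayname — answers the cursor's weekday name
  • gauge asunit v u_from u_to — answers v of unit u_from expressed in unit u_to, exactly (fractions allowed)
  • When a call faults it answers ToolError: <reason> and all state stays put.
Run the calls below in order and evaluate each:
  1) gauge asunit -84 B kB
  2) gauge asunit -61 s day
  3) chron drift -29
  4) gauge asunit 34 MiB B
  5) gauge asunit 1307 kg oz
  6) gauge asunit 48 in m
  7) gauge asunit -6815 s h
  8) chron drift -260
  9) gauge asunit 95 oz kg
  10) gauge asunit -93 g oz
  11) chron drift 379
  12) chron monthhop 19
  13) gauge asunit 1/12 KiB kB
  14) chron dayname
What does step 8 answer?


CALL gauge asunit[v='-84'; u_from='B'; u_to='kB']
RET  -21/250
CALL gauge asunit[v='-61'; u_from='s'; u_to='day']
RET  -61/86400
CALL chron drift[n='-29']
RET  1866-05-08
CALL gauge asunit[v='34'; u_from='MiB'; u_to='B']
RET  35651584
CALL gauge asunit[v='1307'; u_from='kg'; u_to='oz']
RET  2091200000000/45359237
CALL gauge asunit[v='48'; u_from='in'; u_to='m']
RET  762/625
CALL gauge asunit[v='-6815'; u_from='s'; u_to='h']
RET  -1363/720
CALL chron drift[n='-260']
RET  1865-08-21
CALL gauge asunit[v='95'; u_from='oz'; u_to='kg']
RET  861825503/320000000
CALL gauge asunit[v='-93'; u_from='g'; u_to='oz']
RET  -148800000/45359237
CALL chron drift[n='379']
RET  1866-09-04
CALL chron monthhop[n='19']
RET  1868-04-04
CALL gauge asunit[v='1/12'; u_from='KiB'; u_to='kB']
RET  32/375
CALL chron dayname[]
RET  Saturday

Answer: 1865-08-21


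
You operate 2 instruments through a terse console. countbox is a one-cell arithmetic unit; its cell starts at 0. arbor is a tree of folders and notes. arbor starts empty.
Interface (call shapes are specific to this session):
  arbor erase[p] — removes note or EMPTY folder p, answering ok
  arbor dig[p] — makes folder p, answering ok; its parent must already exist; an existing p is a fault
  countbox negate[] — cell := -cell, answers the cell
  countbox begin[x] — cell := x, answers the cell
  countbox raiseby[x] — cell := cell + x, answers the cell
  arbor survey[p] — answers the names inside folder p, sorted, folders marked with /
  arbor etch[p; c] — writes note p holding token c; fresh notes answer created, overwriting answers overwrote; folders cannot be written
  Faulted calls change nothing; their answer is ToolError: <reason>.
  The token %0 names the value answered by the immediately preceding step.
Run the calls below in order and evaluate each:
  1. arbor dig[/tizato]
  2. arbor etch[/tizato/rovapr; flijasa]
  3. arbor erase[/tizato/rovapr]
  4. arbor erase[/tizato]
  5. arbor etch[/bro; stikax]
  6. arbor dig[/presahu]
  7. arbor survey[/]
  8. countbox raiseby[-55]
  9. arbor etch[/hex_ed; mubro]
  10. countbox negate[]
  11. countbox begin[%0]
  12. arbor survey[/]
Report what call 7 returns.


·→ arbor dig(p: /tizato)
·← ok
·→ arbor etch(p: /tizato/rovapr, c: flijasa)
·← created
·→ arbor erase(p: /tizato/rovapr)
·← ok
·→ arbor erase(p: /tizato)
·← ok
·→ arbor etch(p: /bro, c: stikax)
·← created
·→ arbor dig(p: /presahu)
·← ok
·→ arbor survey(p: /)
·← [bro, presahu/]
·→ countbox raiseby(x: -55)
·← -55
·→ arbor etch(p: /hex_ed, c: mubro)
·← created
·→ countbox negate()
·← 55
·→ countbox begin(x: %0)
·← 55
·→ arbor survey(p: /)
·← [bro, hex_ed, presahu/]

Answer: [bro, presahu/]


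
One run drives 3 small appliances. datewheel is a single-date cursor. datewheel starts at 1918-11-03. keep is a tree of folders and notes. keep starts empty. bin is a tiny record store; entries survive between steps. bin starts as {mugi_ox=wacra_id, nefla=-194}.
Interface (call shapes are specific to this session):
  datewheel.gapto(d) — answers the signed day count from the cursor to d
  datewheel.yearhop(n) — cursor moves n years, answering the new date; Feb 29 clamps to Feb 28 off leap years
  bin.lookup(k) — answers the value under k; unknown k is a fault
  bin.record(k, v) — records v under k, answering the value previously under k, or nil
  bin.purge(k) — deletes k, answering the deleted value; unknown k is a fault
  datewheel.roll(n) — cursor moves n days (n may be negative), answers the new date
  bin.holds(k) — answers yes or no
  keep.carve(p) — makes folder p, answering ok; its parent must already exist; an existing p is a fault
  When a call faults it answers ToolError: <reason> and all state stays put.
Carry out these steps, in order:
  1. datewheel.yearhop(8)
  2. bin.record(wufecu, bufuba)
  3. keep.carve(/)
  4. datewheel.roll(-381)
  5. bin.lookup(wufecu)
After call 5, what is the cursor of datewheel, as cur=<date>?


Answer: cur=1925-10-18

Derivation:
[in] yearhop n=8
[out] 1926-11-03
[in] record k=wufecu v=bufuba
[out] nil
[in] carve p=/
[out] ToolError: exists
[in] roll n=-381
[out] 1925-10-18
[in] lookup k=wufecu
[out] bufuba


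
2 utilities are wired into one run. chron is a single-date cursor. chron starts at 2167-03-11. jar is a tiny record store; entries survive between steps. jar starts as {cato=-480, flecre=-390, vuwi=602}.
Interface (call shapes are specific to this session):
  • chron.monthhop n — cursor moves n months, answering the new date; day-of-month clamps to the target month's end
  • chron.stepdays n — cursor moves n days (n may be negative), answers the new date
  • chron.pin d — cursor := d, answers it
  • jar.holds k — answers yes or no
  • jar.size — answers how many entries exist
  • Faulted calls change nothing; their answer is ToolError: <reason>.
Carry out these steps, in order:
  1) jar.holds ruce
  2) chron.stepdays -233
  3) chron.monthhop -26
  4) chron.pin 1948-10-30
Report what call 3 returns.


Answer: 2164-05-21

Derivation:
// 1. jar.holds(k='ruce') -> no
// 2. chron.stepdays(n='-233') -> 2166-07-21
// 3. chron.monthhop(n='-26') -> 2164-05-21
// 4. chron.pin(d='1948-10-30') -> 1948-10-30


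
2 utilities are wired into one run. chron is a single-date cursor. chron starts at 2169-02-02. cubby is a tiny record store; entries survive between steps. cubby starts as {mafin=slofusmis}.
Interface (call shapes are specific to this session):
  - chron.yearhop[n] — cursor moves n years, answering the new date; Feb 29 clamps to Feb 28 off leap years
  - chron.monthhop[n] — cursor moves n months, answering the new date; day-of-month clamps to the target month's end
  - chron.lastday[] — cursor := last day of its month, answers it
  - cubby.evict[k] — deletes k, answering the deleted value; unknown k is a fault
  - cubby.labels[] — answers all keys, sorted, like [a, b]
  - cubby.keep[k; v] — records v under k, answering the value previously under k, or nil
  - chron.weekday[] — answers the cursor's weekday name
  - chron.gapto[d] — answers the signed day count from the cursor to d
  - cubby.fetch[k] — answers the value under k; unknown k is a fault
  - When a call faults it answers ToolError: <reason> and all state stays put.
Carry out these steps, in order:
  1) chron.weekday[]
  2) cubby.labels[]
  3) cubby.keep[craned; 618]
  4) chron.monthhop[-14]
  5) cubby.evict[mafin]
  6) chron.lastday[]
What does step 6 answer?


~$ chron.weekday
= Thursday
~$ cubby.labels
= [mafin]
~$ cubby.keep k='craned' v='618'
= nil
~$ chron.monthhop n='-14'
= 2167-12-02
~$ cubby.evict k='mafin'
= slofusmis
~$ chron.lastday
= 2167-12-31

Answer: 2167-12-31


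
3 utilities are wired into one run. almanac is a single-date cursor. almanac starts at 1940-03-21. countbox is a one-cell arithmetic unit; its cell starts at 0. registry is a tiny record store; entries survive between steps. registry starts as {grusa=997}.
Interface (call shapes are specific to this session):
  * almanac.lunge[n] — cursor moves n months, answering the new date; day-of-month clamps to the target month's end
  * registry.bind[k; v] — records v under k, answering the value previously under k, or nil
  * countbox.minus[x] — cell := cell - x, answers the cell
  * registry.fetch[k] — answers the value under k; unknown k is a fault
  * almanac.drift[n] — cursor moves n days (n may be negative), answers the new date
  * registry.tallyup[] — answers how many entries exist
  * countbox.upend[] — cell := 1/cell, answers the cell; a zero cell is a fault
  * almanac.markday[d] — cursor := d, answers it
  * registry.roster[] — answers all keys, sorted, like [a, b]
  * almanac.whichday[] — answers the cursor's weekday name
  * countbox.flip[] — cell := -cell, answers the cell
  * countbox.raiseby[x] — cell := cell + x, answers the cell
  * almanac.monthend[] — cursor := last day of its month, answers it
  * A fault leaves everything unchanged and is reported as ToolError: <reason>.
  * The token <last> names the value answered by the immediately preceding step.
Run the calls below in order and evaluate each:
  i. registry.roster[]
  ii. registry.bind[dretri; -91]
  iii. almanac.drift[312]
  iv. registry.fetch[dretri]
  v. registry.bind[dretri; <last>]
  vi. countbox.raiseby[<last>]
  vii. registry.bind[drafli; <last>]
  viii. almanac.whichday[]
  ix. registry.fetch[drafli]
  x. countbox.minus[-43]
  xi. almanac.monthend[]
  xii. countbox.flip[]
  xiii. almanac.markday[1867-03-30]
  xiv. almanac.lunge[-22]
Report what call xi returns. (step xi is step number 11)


Invoking registry.roster(), yielding [grusa].
Invoking registry.bind(k→dretri, v→-91), and observe nil.
Then almanac.drift(n→312), — result: 1941-01-27.
Using registry.fetch(k→dretri), and observe -91.
I call registry.bind(k→dretri, v→<last>), and get -91.
I invoke countbox.raiseby(x→<last>), and see -91.
Invoking registry.bind(k→drafli, v→<last>), and see nil.
I invoke almanac.whichday, yielding Monday.
Then registry.fetch(k→drafli), — result: -91.
I run countbox.minus(x→-43), → -48.
I call almanac.monthend, → 1941-01-31.
Calling countbox.flip(), and see 48.
Invoking almanac.markday(d→1867-03-30), and observe 1867-03-30.
Calling almanac.lunge(n→-22), and see 1865-05-30.

Answer: 1941-01-31


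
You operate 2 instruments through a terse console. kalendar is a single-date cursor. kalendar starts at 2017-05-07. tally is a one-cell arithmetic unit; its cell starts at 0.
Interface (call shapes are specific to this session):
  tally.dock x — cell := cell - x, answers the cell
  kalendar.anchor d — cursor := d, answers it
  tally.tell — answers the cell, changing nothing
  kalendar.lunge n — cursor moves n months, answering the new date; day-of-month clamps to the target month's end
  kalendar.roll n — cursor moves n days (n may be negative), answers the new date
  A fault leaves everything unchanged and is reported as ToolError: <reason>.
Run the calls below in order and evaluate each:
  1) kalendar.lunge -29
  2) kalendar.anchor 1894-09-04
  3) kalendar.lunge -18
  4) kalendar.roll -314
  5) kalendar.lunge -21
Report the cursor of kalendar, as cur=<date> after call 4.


// kalendar.lunge(n='-29') : 2014-12-07
// kalendar.anchor(d='1894-09-04') : 1894-09-04
// kalendar.lunge(n='-18') : 1893-03-04
// kalendar.roll(n='-314') : 1892-04-24
// kalendar.lunge(n='-21') : 1890-07-24

Answer: cur=1892-04-24


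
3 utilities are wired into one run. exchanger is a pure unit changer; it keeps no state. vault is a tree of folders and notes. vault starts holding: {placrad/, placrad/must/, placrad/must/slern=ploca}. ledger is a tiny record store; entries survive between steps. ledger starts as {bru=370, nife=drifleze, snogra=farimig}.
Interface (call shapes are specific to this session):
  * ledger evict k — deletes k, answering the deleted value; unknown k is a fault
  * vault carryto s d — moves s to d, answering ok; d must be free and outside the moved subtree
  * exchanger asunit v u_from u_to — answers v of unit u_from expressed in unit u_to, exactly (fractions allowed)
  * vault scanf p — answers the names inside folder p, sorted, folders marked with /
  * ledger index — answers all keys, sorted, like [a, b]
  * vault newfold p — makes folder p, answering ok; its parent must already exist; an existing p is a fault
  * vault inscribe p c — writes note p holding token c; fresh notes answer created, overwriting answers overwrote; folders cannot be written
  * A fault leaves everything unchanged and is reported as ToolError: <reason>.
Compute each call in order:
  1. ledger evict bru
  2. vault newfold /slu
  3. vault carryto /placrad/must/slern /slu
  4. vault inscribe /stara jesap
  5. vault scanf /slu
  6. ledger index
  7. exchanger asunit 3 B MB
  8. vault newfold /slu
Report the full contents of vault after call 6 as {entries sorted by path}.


Answer: {placrad/, placrad/must/, placrad/must/slern=ploca, slu/, stara=jesap}

Derivation:
Calling ledger evict on bru, → 370.
Then vault newfold on /slu, yielding ok.
I invoke vault carryto on /placrad/must/slern, /slu, giving ToolError: exists.
Using vault inscribe on /stara, jesap, and get created.
Next I call vault scanf on /slu: [].
I run ledger index(), and observe [nife, snogra].
Then exchanger asunit on 3, B, MB: 3/1000000.
I run vault newfold on /slu, and observe ToolError: exists.


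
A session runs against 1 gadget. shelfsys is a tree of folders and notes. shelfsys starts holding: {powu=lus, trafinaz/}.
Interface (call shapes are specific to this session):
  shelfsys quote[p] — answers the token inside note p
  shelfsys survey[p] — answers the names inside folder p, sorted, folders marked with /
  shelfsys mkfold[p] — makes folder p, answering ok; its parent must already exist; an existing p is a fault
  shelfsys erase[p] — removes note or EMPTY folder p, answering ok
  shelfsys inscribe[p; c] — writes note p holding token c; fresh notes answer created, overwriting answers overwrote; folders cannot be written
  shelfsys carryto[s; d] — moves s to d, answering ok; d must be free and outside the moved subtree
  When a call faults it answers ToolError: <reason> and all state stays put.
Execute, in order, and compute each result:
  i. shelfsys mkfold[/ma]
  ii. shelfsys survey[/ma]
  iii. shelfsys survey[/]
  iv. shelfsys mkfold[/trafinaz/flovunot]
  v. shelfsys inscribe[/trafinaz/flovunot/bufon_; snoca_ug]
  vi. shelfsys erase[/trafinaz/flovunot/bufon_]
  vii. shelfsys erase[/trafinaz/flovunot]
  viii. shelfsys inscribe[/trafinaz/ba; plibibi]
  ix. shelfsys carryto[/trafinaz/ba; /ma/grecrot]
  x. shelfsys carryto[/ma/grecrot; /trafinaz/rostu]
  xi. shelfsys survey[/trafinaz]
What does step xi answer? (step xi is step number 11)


Answer: [rostu]

Derivation:
CALL shelfsys mkfold[p→/ma]
RET  ok
CALL shelfsys survey[p→/ma]
RET  []
CALL shelfsys survey[p→/]
RET  [ma/, powu, trafinaz/]
CALL shelfsys mkfold[p→/trafinaz/flovunot]
RET  ok
CALL shelfsys inscribe[p→/trafinaz/flovunot/bufon_; c→snoca_ug]
RET  created
CALL shelfsys erase[p→/trafinaz/flovunot/bufon_]
RET  ok
CALL shelfsys erase[p→/trafinaz/flovunot]
RET  ok
CALL shelfsys inscribe[p→/trafinaz/ba; c→plibibi]
RET  created
CALL shelfsys carryto[s→/trafinaz/ba; d→/ma/grecrot]
RET  ok
CALL shelfsys carryto[s→/ma/grecrot; d→/trafinaz/rostu]
RET  ok
CALL shelfsys survey[p→/trafinaz]
RET  [rostu]


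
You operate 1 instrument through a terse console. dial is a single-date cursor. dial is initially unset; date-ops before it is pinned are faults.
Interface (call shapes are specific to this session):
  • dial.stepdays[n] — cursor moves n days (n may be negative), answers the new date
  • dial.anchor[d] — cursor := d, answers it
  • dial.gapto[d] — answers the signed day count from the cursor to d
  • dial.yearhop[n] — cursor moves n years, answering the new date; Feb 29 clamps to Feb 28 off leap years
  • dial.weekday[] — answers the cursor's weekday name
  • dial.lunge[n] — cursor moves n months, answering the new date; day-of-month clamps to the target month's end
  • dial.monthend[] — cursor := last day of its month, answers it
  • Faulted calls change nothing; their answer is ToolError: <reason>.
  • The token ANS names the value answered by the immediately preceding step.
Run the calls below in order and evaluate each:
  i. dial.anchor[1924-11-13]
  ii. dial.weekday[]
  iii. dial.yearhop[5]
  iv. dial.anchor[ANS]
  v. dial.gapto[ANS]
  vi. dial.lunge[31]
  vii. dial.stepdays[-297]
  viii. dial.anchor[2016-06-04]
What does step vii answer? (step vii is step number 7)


% dial.anchor 1924-11-13
= 1924-11-13
% dial.weekday
= Thursday
% dial.yearhop 5
= 1929-11-13
% dial.anchor ANS
= 1929-11-13
% dial.gapto ANS
= 0
% dial.lunge 31
= 1932-06-13
% dial.stepdays -297
= 1931-08-21
% dial.anchor 2016-06-04
= 2016-06-04

Answer: 1931-08-21


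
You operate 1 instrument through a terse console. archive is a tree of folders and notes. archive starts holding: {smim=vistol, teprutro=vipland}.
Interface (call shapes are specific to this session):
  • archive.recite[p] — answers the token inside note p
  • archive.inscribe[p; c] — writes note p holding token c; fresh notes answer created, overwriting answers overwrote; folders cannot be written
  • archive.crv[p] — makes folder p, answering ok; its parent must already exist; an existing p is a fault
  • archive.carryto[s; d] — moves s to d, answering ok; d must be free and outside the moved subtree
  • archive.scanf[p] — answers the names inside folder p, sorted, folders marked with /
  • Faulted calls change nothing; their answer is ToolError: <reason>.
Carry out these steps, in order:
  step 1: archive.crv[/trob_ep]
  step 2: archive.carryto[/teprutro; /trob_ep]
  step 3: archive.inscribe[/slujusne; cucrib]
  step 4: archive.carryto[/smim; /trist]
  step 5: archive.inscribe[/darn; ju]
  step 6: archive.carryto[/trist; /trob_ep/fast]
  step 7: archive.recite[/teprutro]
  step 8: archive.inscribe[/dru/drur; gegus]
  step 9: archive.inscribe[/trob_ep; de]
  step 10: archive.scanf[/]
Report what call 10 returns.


Answer: [darn, slujusne, teprutro, trob_ep/]

Derivation:
I call archive.crv with p=/trob_ep, and observe ok.
I run archive.carryto with s=/teprutro, d=/trob_ep, and get ToolError: exists.
Using archive.inscribe with p=/slujusne, c=cucrib, yielding created.
I call archive.carryto with s=/smim, d=/trist, giving ok.
I try archive.inscribe with p=/darn, c=ju, which returns created.
Calling archive.carryto with s=/trist, d=/trob_ep/fast, giving ok.
I try archive.recite with p=/teprutro, — result: vipland.
I invoke archive.inscribe with p=/dru/drur, c=gegus, and get ToolError: no parent.
I run archive.inscribe with p=/trob_ep, c=de, which returns ToolError: is a directory.
Invoking archive.scanf with p=/, and see [darn, slujusne, teprutro, trob_ep/].


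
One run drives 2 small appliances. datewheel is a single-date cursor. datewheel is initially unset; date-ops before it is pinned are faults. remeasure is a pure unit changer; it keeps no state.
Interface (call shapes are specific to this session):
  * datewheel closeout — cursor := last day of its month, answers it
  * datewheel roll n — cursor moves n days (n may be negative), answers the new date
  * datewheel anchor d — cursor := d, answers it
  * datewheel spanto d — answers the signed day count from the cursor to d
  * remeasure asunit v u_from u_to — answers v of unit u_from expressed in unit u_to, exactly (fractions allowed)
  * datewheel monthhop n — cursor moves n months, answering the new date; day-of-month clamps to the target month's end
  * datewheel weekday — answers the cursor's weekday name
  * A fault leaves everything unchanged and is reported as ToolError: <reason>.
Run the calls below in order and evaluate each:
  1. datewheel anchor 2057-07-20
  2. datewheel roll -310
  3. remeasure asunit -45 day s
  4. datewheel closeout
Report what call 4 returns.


% 1. datewheel anchor(d=2057-07-20) : 2057-07-20
% 2. datewheel roll(n=-310) : 2056-09-13
% 3. remeasure asunit(v=-45, u_from=day, u_to=s) : -3888000
% 4. datewheel closeout() : 2056-09-30

Answer: 2056-09-30


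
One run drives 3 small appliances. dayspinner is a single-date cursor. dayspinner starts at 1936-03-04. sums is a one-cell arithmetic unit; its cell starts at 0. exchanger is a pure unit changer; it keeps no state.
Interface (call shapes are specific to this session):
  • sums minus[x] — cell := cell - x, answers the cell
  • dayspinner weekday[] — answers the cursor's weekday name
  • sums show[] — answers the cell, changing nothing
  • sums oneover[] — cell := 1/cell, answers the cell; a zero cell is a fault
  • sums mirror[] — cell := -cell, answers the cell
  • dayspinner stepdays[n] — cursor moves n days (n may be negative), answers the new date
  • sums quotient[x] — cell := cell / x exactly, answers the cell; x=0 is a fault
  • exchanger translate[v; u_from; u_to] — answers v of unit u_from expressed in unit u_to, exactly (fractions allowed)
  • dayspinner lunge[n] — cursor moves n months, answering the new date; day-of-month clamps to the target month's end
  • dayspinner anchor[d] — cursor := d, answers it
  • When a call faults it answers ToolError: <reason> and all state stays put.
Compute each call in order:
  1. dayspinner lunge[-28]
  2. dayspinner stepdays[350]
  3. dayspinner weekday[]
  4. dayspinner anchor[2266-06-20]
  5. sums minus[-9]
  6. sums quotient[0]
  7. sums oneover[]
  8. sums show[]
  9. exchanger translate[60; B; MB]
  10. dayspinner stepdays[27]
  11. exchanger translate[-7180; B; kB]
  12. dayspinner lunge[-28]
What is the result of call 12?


→ dayspinner lunge(n=-28)
← 1933-11-04
→ dayspinner stepdays(n=350)
← 1934-10-20
→ dayspinner weekday()
← Saturday
→ dayspinner anchor(d=2266-06-20)
← 2266-06-20
→ sums minus(x=-9)
← 9
→ sums quotient(x=0)
← ToolError: division by zero
→ sums oneover()
← 1/9
→ sums show()
← 1/9
→ exchanger translate(v=60, u_from=B, u_to=MB)
← 3/50000
→ dayspinner stepdays(n=27)
← 2266-07-17
→ exchanger translate(v=-7180, u_from=B, u_to=kB)
← -359/50
→ dayspinner lunge(n=-28)
← 2264-03-17

Answer: 2264-03-17


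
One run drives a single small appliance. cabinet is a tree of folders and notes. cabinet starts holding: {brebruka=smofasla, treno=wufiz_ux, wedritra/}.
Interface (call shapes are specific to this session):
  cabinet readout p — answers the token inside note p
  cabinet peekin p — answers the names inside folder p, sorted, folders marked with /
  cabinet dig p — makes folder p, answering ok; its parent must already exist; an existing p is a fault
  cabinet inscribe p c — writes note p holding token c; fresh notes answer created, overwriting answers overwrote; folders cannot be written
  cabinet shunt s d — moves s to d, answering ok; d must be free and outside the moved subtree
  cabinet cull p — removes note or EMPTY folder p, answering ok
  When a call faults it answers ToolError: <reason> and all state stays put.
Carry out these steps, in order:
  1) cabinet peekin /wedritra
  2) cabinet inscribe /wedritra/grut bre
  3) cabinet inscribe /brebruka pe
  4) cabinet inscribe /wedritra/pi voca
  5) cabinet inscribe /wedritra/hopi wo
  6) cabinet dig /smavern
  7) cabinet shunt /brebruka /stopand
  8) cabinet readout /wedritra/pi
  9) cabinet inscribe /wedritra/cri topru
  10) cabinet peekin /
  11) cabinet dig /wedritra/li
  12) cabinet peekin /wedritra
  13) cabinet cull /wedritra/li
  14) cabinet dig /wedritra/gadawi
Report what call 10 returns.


Answer: [smavern/, stopand, treno, wedritra/]

Derivation:
Now I run cabinet peekin with p: /wedritra, → [].
Calling cabinet inscribe with p: /wedritra/grut, c: bre, yielding created.
I try cabinet inscribe with p: /brebruka, c: pe, giving overwrote.
Calling cabinet inscribe with p: /wedritra/pi, c: voca, giving created.
I run cabinet inscribe with p: /wedritra/hopi, c: wo, yielding created.
Now I run cabinet dig with p: /smavern, and see ok.
Calling cabinet shunt with s: /brebruka, d: /stopand, and see ok.
Next I call cabinet readout with p: /wedritra/pi, → voca.
I run cabinet inscribe with p: /wedritra/cri, c: topru, — result: created.
Then cabinet peekin with p: /, — result: [smavern/, stopand, treno, wedritra/].
Then cabinet dig with p: /wedritra/li, which returns ok.
Next I call cabinet peekin with p: /wedritra, and see [cri, grut, hopi, li/, pi].
Now I run cabinet cull with p: /wedritra/li, — result: ok.
Now I run cabinet dig with p: /wedritra/gadawi, and observe ok.


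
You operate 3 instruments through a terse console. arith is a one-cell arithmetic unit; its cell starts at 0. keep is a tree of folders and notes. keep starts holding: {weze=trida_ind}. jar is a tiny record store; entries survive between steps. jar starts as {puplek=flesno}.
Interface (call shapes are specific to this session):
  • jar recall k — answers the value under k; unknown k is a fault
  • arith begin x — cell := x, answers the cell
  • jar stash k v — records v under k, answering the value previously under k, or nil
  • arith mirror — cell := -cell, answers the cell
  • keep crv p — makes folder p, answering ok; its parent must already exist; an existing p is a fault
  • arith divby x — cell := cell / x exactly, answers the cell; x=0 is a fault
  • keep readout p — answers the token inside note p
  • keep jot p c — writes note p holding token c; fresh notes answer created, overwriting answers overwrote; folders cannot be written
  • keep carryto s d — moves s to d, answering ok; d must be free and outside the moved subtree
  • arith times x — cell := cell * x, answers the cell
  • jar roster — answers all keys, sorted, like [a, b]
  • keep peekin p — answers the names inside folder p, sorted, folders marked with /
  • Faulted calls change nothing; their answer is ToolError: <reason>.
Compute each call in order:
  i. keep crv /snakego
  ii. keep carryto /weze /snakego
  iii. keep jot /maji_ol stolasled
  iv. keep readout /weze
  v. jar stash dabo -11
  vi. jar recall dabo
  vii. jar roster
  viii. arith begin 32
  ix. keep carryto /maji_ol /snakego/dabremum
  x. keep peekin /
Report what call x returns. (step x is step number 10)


Invoking keep crv using p: /snakego, — result: ok.
I call keep carryto using s: /weze, d: /snakego, giving ToolError: exists.
Then keep jot using p: /maji_ol, c: stolasled, and get created.
Calling keep readout using p: /weze, yielding trida_ind.
Using jar stash using k: dabo, v: -11, which returns nil.
I try jar recall using k: dabo: -11.
I call jar roster, yielding [dabo, puplek].
I run arith begin using x: 32, which returns 32.
I call keep carryto using s: /maji_ol, d: /snakego/dabremum, yielding ok.
Calling keep peekin using p: /, which returns [snakego/, weze].

Answer: [snakego/, weze]


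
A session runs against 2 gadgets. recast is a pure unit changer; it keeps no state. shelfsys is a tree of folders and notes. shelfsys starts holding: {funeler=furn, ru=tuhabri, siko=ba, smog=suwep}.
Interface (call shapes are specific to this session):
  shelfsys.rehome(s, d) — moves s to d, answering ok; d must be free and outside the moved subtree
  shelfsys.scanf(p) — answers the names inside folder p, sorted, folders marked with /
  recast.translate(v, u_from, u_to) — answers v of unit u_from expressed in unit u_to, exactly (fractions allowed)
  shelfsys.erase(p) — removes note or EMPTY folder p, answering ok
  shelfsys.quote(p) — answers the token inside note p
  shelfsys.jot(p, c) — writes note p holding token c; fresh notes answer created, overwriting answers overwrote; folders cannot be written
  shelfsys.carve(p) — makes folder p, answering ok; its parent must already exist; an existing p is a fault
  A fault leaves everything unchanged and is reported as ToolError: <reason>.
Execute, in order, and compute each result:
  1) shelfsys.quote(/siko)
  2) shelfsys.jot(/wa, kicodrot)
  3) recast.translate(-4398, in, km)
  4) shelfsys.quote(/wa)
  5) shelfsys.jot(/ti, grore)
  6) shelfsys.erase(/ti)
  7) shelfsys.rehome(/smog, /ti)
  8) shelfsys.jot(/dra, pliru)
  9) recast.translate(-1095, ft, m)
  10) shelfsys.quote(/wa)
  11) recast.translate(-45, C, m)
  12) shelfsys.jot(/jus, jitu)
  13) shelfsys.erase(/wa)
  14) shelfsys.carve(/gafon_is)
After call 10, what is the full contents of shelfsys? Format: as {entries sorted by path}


Answer: {dra=pliru, funeler=furn, ru=tuhabri, siko=ba, ti=suwep, wa=kicodrot}

Derivation:
>> shelfsys.quote(/siko)
<< ba
>> shelfsys.jot(/wa, kicodrot)
<< created
>> recast.translate(-4398, in, km)
<< -279273/2500000
>> shelfsys.quote(/wa)
<< kicodrot
>> shelfsys.jot(/ti, grore)
<< created
>> shelfsys.erase(/ti)
<< ok
>> shelfsys.rehome(/smog, /ti)
<< ok
>> shelfsys.jot(/dra, pliru)
<< created
>> recast.translate(-1095, ft, m)
<< -83439/250
>> shelfsys.quote(/wa)
<< kicodrot
>> recast.translate(-45, C, m)
<< ToolError: incompatible units
>> shelfsys.jot(/jus, jitu)
<< created
>> shelfsys.erase(/wa)
<< ok
>> shelfsys.carve(/gafon_is)
<< ok


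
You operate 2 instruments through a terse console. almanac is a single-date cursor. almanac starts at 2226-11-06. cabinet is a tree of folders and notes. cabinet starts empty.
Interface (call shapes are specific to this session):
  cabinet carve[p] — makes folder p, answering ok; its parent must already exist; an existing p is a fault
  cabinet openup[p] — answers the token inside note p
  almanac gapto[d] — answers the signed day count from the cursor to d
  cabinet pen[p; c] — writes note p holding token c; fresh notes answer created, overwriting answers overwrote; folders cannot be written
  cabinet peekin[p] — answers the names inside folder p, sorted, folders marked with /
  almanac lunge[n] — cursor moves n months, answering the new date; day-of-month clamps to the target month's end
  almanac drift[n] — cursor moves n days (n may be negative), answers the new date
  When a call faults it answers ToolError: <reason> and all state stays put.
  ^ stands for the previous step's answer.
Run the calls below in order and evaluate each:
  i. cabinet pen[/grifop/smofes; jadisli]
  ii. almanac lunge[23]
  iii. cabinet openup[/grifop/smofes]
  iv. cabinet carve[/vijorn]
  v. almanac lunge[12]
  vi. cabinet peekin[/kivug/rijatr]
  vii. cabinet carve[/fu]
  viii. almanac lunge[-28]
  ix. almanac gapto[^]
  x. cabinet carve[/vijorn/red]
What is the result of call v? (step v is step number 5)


Answer: 2229-10-06

Derivation:
==> cabinet pen(p→/grifop/smofes, c→jadisli)
<== ToolError: no parent
==> almanac lunge(n→23)
<== 2228-10-06
==> cabinet openup(p→/grifop/smofes)
<== ToolError: not found
==> cabinet carve(p→/vijorn)
<== ok
==> almanac lunge(n→12)
<== 2229-10-06
==> cabinet peekin(p→/kivug/rijatr)
<== ToolError: not found
==> cabinet carve(p→/fu)
<== ok
==> almanac lunge(n→-28)
<== 2227-06-06
==> almanac gapto(d→^)
<== 0
==> cabinet carve(p→/vijorn/red)
<== ok
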